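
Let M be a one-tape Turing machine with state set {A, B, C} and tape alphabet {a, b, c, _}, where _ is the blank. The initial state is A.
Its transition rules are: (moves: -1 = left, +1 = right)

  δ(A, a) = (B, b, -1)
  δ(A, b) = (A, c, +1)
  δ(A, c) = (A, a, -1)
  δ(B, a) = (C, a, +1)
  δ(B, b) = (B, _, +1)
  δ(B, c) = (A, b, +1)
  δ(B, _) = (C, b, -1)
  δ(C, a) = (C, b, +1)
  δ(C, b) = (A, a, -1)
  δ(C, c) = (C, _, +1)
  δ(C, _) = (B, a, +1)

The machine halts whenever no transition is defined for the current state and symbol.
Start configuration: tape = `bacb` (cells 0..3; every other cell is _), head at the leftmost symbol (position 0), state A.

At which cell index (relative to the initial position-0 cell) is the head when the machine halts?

state=A head=0 tape=[b]acb_   (A,b)→(A,c,+1)
state=A head=1 tape=c[a]cb_   (A,a)→(B,b,-1)
state=B head=0 tape=[c]bcb_   (B,c)→(A,b,+1)
state=A head=1 tape=b[b]cb_   (A,b)→(A,c,+1)
state=A head=2 tape=bc[c]b_   (A,c)→(A,a,-1)
state=A head=1 tape=b[c]ab_   (A,c)→(A,a,-1)
state=A head=0 tape=[b]aab_   (A,b)→(A,c,+1)
state=A head=1 tape=c[a]ab_   (A,a)→(B,b,-1)
state=B head=0 tape=[c]bab_   (B,c)→(A,b,+1)
state=A head=1 tape=b[b]ab_   (A,b)→(A,c,+1)
state=A head=2 tape=bc[a]b_   (A,a)→(B,b,-1)
state=B head=1 tape=b[c]bb_   (B,c)→(A,b,+1)
state=A head=2 tape=bb[b]b_   (A,b)→(A,c,+1)
state=A head=3 tape=bbc[b]_   (A,b)→(A,c,+1)
state=A head=4 tape=bbcc[_]
At halt the head is at cell 4.

4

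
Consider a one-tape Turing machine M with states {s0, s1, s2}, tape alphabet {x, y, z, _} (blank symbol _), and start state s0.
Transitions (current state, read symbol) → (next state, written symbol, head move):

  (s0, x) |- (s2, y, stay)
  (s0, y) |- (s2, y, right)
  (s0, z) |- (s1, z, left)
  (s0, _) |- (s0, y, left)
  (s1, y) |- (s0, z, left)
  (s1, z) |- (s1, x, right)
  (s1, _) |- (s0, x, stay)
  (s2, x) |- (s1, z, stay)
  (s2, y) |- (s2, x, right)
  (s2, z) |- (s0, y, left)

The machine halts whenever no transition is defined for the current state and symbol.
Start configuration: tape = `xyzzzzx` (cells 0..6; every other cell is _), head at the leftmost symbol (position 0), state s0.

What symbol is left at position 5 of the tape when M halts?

state=s0 head=0 tape=[x]yzzzzx__   (s0,x)→(s2,y,stay)
state=s2 head=0 tape=[y]yzzzzx__   (s2,y)→(s2,x,right)
state=s2 head=1 tape=x[y]zzzzx__   (s2,y)→(s2,x,right)
state=s2 head=2 tape=xx[z]zzzx__   (s2,z)→(s0,y,left)
state=s0 head=1 tape=x[x]yzzzx__   (s0,x)→(s2,y,stay)
state=s2 head=1 tape=x[y]yzzzx__   (s2,y)→(s2,x,right)
state=s2 head=2 tape=xx[y]zzzx__   (s2,y)→(s2,x,right)
state=s2 head=3 tape=xxx[z]zzx__   (s2,z)→(s0,y,left)
state=s0 head=2 tape=xx[x]yzzx__   (s0,x)→(s2,y,stay)
state=s2 head=2 tape=xx[y]yzzx__   (s2,y)→(s2,x,right)
state=s2 head=3 tape=xxx[y]zzx__   (s2,y)→(s2,x,right)
state=s2 head=4 tape=xxxx[z]zx__   (s2,z)→(s0,y,left)
state=s0 head=3 tape=xxx[x]yzx__   (s0,x)→(s2,y,stay)
state=s2 head=3 tape=xxx[y]yzx__   (s2,y)→(s2,x,right)
state=s2 head=4 tape=xxxx[y]zx__   (s2,y)→(s2,x,right)
state=s2 head=5 tape=xxxxx[z]x__   (s2,z)→(s0,y,left)
state=s0 head=4 tape=xxxx[x]yx__   (s0,x)→(s2,y,stay)
state=s2 head=4 tape=xxxx[y]yx__   (s2,y)→(s2,x,right)
state=s2 head=5 tape=xxxxx[y]x__   (s2,y)→(s2,x,right)
state=s2 head=6 tape=xxxxxx[x]__   (s2,x)→(s1,z,stay)
state=s1 head=6 tape=xxxxxx[z]__   (s1,z)→(s1,x,right)
state=s1 head=7 tape=xxxxxxx[_]_   (s1,_)→(s0,x,stay)
state=s0 head=7 tape=xxxxxxx[x]_   (s0,x)→(s2,y,stay)
state=s2 head=7 tape=xxxxxxx[y]_   (s2,y)→(s2,x,right)
state=s2 head=8 tape=xxxxxxxx[_]
Cell 5 holds x when M halts.

x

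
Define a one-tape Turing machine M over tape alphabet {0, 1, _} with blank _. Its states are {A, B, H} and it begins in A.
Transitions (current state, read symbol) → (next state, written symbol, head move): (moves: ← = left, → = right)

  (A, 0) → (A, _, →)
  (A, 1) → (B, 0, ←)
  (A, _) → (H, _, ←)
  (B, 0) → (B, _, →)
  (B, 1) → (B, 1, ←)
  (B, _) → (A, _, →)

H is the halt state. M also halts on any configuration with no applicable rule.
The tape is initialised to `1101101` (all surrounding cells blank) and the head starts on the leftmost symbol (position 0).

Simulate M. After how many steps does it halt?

state=A head=0 tape=_[1]101101_   (A,1)→(B,0,←)
state=B head=-1 tape=[_]0101101_   (B,_)→(A,_,→)
state=A head=0 tape=_[0]101101_   (A,0)→(A,_,→)
state=A head=1 tape=__[1]01101_   (A,1)→(B,0,←)
state=B head=0 tape=_[_]001101_   (B,_)→(A,_,→)
state=A head=1 tape=__[0]01101_   (A,0)→(A,_,→)
state=A head=2 tape=___[0]1101_   (A,0)→(A,_,→)
state=A head=3 tape=____[1]101_   (A,1)→(B,0,←)
state=B head=2 tape=___[_]0101_   (B,_)→(A,_,→)
state=A head=3 tape=____[0]101_   (A,0)→(A,_,→)
state=A head=4 tape=_____[1]01_   (A,1)→(B,0,←)
state=B head=3 tape=____[_]001_   (B,_)→(A,_,→)
state=A head=4 tape=_____[0]01_   (A,0)→(A,_,→)
state=A head=5 tape=______[0]1_   (A,0)→(A,_,→)
state=A head=6 tape=_______[1]_   (A,1)→(B,0,←)
state=B head=5 tape=______[_]0_   (B,_)→(A,_,→)
state=A head=6 tape=_______[0]_   (A,0)→(A,_,→)
state=A head=7 tape=________[_]   (A,_)→(H,_,←)
state=H head=6 tape=_______[_]_
M halts after 18 transitions.

18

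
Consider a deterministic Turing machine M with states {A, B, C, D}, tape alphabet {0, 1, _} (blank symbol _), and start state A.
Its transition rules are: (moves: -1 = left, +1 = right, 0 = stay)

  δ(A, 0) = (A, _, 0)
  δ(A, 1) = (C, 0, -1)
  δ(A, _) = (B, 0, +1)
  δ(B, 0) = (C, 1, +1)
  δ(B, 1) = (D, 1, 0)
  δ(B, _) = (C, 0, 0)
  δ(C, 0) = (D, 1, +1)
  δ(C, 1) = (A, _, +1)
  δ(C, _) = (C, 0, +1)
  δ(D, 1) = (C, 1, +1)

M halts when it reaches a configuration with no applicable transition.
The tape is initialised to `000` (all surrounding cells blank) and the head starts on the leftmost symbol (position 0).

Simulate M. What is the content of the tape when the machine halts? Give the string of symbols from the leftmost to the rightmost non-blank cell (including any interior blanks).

011

A | [0]00_   read 0 → write _, move 0, go to A
A | [_]00_   read _ → write 0, move +1, go to B
B | 0[0]0_   read 0 → write 1, move +1, go to C
C | 01[0]_   read 0 → write 1, move +1, go to D
D | 011[_]
The non-blank tape span at halt is 011.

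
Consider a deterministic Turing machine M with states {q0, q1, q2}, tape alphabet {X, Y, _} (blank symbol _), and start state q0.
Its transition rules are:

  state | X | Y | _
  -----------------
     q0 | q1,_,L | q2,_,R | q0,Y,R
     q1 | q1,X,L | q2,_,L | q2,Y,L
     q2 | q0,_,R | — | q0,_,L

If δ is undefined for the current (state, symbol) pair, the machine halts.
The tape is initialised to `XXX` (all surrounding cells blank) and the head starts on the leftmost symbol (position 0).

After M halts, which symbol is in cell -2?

state=q0 head=0 tape=___[X]XX   (q0,X)→(q1,_,L)
state=q1 head=-1 tape=__[_]_XX   (q1,_)→(q2,Y,L)
state=q2 head=-2 tape=_[_]Y_XX   (q2,_)→(q0,_,L)
state=q0 head=-3 tape=[_]_Y_XX   (q0,_)→(q0,Y,R)
state=q0 head=-2 tape=Y[_]Y_XX   (q0,_)→(q0,Y,R)
state=q0 head=-1 tape=YY[Y]_XX   (q0,Y)→(q2,_,R)
state=q2 head=0 tape=YY_[_]XX   (q2,_)→(q0,_,L)
state=q0 head=-1 tape=YY[_]_XX   (q0,_)→(q0,Y,R)
state=q0 head=0 tape=YYY[_]XX   (q0,_)→(q0,Y,R)
state=q0 head=1 tape=YYYY[X]X   (q0,X)→(q1,_,L)
state=q1 head=0 tape=YYY[Y]_X   (q1,Y)→(q2,_,L)
state=q2 head=-1 tape=YY[Y]__X
Cell -2 holds Y when M halts.

Y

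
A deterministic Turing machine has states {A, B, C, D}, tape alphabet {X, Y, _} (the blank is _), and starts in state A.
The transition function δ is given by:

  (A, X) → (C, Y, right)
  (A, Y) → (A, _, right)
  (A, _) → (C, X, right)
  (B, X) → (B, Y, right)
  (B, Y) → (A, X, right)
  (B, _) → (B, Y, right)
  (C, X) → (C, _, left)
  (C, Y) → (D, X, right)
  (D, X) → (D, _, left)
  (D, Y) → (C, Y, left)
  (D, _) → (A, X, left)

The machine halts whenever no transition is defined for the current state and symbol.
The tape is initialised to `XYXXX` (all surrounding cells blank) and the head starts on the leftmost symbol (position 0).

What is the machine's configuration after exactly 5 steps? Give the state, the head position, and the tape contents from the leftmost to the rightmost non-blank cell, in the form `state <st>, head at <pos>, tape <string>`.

state C, head at -1, tape Y__XX

A | _[X]YXXX   read X → write Y, move right, go to C
C | _Y[Y]XXX   read Y → write X, move right, go to D
D | _YX[X]XX   read X → write _, move left, go to D
D | _Y[X]_XX   read X → write _, move left, go to D
D | _[Y]__XX   read Y → write Y, move left, go to C
C | [_]Y__XX
After 5 steps: state C, head at -1, tape Y__XX.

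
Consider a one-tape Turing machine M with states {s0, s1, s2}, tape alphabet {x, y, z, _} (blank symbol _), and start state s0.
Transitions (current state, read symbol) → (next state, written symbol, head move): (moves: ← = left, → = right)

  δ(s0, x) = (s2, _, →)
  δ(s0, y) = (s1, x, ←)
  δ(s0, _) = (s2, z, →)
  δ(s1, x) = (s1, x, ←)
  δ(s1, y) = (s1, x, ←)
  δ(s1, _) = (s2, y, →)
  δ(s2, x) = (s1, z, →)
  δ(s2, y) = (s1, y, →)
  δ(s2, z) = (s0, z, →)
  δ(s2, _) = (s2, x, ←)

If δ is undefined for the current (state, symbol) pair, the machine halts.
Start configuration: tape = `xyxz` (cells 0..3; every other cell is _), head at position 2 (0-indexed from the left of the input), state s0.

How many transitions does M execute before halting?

16

state=s0 head=2 tape=xy[x]z_____   (s0,x)→(s2,_,→)
state=s2 head=3 tape=xy_[z]_____   (s2,z)→(s0,z,→)
state=s0 head=4 tape=xy_z[_]____   (s0,_)→(s2,z,→)
state=s2 head=5 tape=xy_zz[_]___   (s2,_)→(s2,x,←)
state=s2 head=4 tape=xy_z[z]x___   (s2,z)→(s0,z,→)
state=s0 head=5 tape=xy_zz[x]___   (s0,x)→(s2,_,→)
state=s2 head=6 tape=xy_zz_[_]__   (s2,_)→(s2,x,←)
state=s2 head=5 tape=xy_zz[_]x__   (s2,_)→(s2,x,←)
state=s2 head=4 tape=xy_z[z]xx__   (s2,z)→(s0,z,→)
state=s0 head=5 tape=xy_zz[x]x__   (s0,x)→(s2,_,→)
state=s2 head=6 tape=xy_zz_[x]__   (s2,x)→(s1,z,→)
state=s1 head=7 tape=xy_zz_z[_]_   (s1,_)→(s2,y,→)
state=s2 head=8 tape=xy_zz_zy[_]   (s2,_)→(s2,x,←)
state=s2 head=7 tape=xy_zz_z[y]x   (s2,y)→(s1,y,→)
state=s1 head=8 tape=xy_zz_zy[x]   (s1,x)→(s1,x,←)
state=s1 head=7 tape=xy_zz_z[y]x   (s1,y)→(s1,x,←)
state=s1 head=6 tape=xy_zz_[z]xx
M halts after 16 transitions.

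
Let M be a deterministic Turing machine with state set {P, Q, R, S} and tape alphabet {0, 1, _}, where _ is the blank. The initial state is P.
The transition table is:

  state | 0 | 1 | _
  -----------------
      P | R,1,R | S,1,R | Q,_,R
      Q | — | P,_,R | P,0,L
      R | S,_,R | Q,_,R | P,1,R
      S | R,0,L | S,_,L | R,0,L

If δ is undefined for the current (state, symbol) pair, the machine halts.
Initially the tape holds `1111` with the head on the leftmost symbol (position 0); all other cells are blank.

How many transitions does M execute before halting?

state=P head=0 tape=__[1]111_   (P,1)→(S,1,R)
state=S head=1 tape=__1[1]11_   (S,1)→(S,_,L)
state=S head=0 tape=__[1]_11_   (S,1)→(S,_,L)
state=S head=-1 tape=_[_]__11_   (S,_)→(R,0,L)
state=R head=-2 tape=[_]0__11_   (R,_)→(P,1,R)
state=P head=-1 tape=1[0]__11_   (P,0)→(R,1,R)
state=R head=0 tape=11[_]_11_   (R,_)→(P,1,R)
state=P head=1 tape=111[_]11_   (P,_)→(Q,_,R)
state=Q head=2 tape=111_[1]1_   (Q,1)→(P,_,R)
state=P head=3 tape=111__[1]_   (P,1)→(S,1,R)
state=S head=4 tape=111__1[_]   (S,_)→(R,0,L)
state=R head=3 tape=111__[1]0   (R,1)→(Q,_,R)
state=Q head=4 tape=111___[0]
M halts after 12 transitions.

12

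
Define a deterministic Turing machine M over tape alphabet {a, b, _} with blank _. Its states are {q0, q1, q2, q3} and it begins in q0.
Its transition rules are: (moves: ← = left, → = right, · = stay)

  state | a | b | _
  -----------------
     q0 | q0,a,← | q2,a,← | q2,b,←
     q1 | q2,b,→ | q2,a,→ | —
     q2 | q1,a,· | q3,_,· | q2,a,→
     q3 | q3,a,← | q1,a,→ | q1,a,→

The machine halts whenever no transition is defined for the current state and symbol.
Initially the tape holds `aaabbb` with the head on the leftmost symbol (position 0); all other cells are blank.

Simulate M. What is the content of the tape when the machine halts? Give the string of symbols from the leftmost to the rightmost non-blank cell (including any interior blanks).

aabbbaaa

state=q0 head=0 tape=__[a]aabbb_   (q0,a)→(q0,a,←)
state=q0 head=-1 tape=_[_]aaabbb_   (q0,_)→(q2,b,←)
state=q2 head=-2 tape=[_]baaabbb_   (q2,_)→(q2,a,→)
state=q2 head=-1 tape=a[b]aaabbb_   (q2,b)→(q3,_,·)
state=q3 head=-1 tape=a[_]aaabbb_   (q3,_)→(q1,a,→)
state=q1 head=0 tape=aa[a]aabbb_   (q1,a)→(q2,b,→)
state=q2 head=1 tape=aab[a]abbb_   (q2,a)→(q1,a,·)
state=q1 head=1 tape=aab[a]abbb_   (q1,a)→(q2,b,→)
state=q2 head=2 tape=aabb[a]bbb_   (q2,a)→(q1,a,·)
state=q1 head=2 tape=aabb[a]bbb_   (q1,a)→(q2,b,→)
state=q2 head=3 tape=aabbb[b]bb_   (q2,b)→(q3,_,·)
state=q3 head=3 tape=aabbb[_]bb_   (q3,_)→(q1,a,→)
state=q1 head=4 tape=aabbba[b]b_   (q1,b)→(q2,a,→)
state=q2 head=5 tape=aabbbaa[b]_   (q2,b)→(q3,_,·)
state=q3 head=5 tape=aabbbaa[_]_   (q3,_)→(q1,a,→)
state=q1 head=6 tape=aabbbaaa[_]
The non-blank tape span at halt is aabbbaaa.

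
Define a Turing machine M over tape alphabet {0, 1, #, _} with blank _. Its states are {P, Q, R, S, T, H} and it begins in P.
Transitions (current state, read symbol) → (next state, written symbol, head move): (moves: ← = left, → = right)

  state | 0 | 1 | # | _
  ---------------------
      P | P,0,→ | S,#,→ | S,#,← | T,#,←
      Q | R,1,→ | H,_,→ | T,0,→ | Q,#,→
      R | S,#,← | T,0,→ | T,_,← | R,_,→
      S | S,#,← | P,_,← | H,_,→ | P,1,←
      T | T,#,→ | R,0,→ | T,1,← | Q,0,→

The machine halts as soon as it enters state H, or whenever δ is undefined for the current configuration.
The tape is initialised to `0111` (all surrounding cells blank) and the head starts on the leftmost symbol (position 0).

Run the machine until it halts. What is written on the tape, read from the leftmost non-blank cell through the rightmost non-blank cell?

00#000

state=P head=0 tape=___[0]111_   (P,0)→(P,0,→)
state=P head=1 tape=___0[1]11_   (P,1)→(S,#,→)
state=S head=2 tape=___0#[1]1_   (S,1)→(P,_,←)
state=P head=1 tape=___0[#]_1_   (P,#)→(S,#,←)
state=S head=0 tape=___[0]#_1_   (S,0)→(S,#,←)
state=S head=-1 tape=__[_]##_1_   (S,_)→(P,1,←)
state=P head=-2 tape=_[_]1##_1_   (P,_)→(T,#,←)
state=T head=-3 tape=[_]#1##_1_   (T,_)→(Q,0,→)
state=Q head=-2 tape=0[#]1##_1_   (Q,#)→(T,0,→)
state=T head=-1 tape=00[1]##_1_   (T,1)→(R,0,→)
state=R head=0 tape=000[#]#_1_   (R,#)→(T,_,←)
state=T head=-1 tape=00[0]_#_1_   (T,0)→(T,#,→)
state=T head=0 tape=00#[_]#_1_   (T,_)→(Q,0,→)
state=Q head=1 tape=00#0[#]_1_   (Q,#)→(T,0,→)
state=T head=2 tape=00#00[_]1_   (T,_)→(Q,0,→)
state=Q head=3 tape=00#000[1]_   (Q,1)→(H,_,→)
state=H head=4 tape=00#000_[_]
The non-blank tape span at halt is 00#000.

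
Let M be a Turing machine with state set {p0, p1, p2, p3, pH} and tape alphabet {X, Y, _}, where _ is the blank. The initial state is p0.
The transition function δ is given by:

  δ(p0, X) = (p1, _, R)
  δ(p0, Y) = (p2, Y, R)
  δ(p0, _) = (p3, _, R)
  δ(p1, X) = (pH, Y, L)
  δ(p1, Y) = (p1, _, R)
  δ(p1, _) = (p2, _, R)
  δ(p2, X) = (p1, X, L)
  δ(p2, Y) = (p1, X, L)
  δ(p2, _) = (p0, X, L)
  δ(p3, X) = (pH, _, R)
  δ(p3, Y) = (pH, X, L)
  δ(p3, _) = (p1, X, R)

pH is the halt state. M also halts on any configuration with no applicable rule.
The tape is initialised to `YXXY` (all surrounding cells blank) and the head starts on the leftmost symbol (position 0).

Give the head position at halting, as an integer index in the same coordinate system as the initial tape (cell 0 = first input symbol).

0

state=p0 head=0 tape=[Y]XXY   (p0,Y)→(p2,Y,R)
state=p2 head=1 tape=Y[X]XY   (p2,X)→(p1,X,L)
state=p1 head=0 tape=[Y]XXY   (p1,Y)→(p1,_,R)
state=p1 head=1 tape=_[X]XY   (p1,X)→(pH,Y,L)
state=pH head=0 tape=[_]YXY
At halt the head is at cell 0.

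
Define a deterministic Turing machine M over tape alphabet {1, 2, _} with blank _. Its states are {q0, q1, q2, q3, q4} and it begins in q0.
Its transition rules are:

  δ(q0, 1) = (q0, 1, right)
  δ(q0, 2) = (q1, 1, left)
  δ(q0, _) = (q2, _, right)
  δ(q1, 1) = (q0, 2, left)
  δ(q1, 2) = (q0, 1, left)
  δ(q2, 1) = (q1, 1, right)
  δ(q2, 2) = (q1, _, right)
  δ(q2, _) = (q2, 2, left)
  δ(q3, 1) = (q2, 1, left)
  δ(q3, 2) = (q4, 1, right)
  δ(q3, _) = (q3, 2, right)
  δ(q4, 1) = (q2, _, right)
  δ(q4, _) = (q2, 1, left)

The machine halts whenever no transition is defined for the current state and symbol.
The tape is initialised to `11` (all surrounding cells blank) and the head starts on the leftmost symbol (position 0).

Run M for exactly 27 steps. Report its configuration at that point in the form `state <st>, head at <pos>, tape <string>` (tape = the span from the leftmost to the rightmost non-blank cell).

state q2, head at 3, tape 2

state=q0 head=0 tape=_[1]1__   (q0,1)→(q0,1,right)
state=q0 head=1 tape=_1[1]__   (q0,1)→(q0,1,right)
state=q0 head=2 tape=_11[_]_   (q0,_)→(q2,_,right)
state=q2 head=3 tape=_11_[_]   (q2,_)→(q2,2,left)
state=q2 head=2 tape=_11[_]2   (q2,_)→(q2,2,left)
state=q2 head=1 tape=_1[1]22   (q2,1)→(q1,1,right)
state=q1 head=2 tape=_11[2]2   (q1,2)→(q0,1,left)
state=q0 head=1 tape=_1[1]12   (q0,1)→(q0,1,right)
state=q0 head=2 tape=_11[1]2   (q0,1)→(q0,1,right)
state=q0 head=3 tape=_111[2]   (q0,2)→(q1,1,left)
state=q1 head=2 tape=_11[1]1   (q1,1)→(q0,2,left)
state=q0 head=1 tape=_1[1]21   (q0,1)→(q0,1,right)
state=q0 head=2 tape=_11[2]1   (q0,2)→(q1,1,left)
state=q1 head=1 tape=_1[1]11   (q1,1)→(q0,2,left)
state=q0 head=0 tape=_[1]211   (q0,1)→(q0,1,right)
state=q0 head=1 tape=_1[2]11   (q0,2)→(q1,1,left)
state=q1 head=0 tape=_[1]111   (q1,1)→(q0,2,left)
state=q0 head=-1 tape=[_]2111   (q0,_)→(q2,_,right)
state=q2 head=0 tape=_[2]111   (q2,2)→(q1,_,right)
state=q1 head=1 tape=__[1]11   (q1,1)→(q0,2,left)
state=q0 head=0 tape=_[_]211   (q0,_)→(q2,_,right)
state=q2 head=1 tape=__[2]11   (q2,2)→(q1,_,right)
state=q1 head=2 tape=___[1]1   (q1,1)→(q0,2,left)
state=q0 head=1 tape=__[_]21   (q0,_)→(q2,_,right)
state=q2 head=2 tape=___[2]1   (q2,2)→(q1,_,right)
state=q1 head=3 tape=____[1]   (q1,1)→(q0,2,left)
state=q0 head=2 tape=___[_]2   (q0,_)→(q2,_,right)
state=q2 head=3 tape=____[2]
After 27 steps: state q2, head at 3, tape 2.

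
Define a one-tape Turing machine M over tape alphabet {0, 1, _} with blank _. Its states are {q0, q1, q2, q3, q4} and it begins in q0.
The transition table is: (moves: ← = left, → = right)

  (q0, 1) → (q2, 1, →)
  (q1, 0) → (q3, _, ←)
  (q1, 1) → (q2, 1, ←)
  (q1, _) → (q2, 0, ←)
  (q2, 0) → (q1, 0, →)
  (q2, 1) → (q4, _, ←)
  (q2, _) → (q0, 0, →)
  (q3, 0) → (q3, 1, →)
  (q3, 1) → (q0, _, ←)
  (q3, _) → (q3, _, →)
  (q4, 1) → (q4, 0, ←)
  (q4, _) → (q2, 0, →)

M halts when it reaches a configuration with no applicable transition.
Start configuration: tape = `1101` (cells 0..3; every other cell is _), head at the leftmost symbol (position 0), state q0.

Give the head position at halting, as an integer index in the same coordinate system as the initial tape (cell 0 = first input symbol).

4

state=q0 head=0 tape=_[1]101_   (q0,1)→(q2,1,→)
state=q2 head=1 tape=_1[1]01_   (q2,1)→(q4,_,←)
state=q4 head=0 tape=_[1]_01_   (q4,1)→(q4,0,←)
state=q4 head=-1 tape=[_]0_01_   (q4,_)→(q2,0,→)
state=q2 head=0 tape=0[0]_01_   (q2,0)→(q1,0,→)
state=q1 head=1 tape=00[_]01_   (q1,_)→(q2,0,←)
state=q2 head=0 tape=0[0]001_   (q2,0)→(q1,0,→)
state=q1 head=1 tape=00[0]01_   (q1,0)→(q3,_,←)
state=q3 head=0 tape=0[0]_01_   (q3,0)→(q3,1,→)
state=q3 head=1 tape=01[_]01_   (q3,_)→(q3,_,→)
state=q3 head=2 tape=01_[0]1_   (q3,0)→(q3,1,→)
state=q3 head=3 tape=01_1[1]_   (q3,1)→(q0,_,←)
state=q0 head=2 tape=01_[1]__   (q0,1)→(q2,1,→)
state=q2 head=3 tape=01_1[_]_   (q2,_)→(q0,0,→)
state=q0 head=4 tape=01_10[_]
At halt the head is at cell 4.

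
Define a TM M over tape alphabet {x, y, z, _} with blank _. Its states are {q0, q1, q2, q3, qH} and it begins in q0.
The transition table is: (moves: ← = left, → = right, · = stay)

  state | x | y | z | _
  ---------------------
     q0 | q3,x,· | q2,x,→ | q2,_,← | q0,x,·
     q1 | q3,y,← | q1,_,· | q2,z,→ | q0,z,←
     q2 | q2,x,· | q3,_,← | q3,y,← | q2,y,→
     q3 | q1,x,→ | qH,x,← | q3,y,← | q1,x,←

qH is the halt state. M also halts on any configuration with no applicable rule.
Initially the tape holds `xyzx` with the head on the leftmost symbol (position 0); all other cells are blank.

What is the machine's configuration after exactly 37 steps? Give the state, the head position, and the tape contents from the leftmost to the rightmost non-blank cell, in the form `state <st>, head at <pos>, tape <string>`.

q0 | [x]yzx   read x → write x, move ·, go to q3
q3 | [x]yzx   read x → write x, move →, go to q1
q1 | x[y]zx   read y → write _, move ·, go to q1
q1 | x[_]zx   read _ → write z, move ←, go to q0
q0 | [x]zzx   read x → write x, move ·, go to q3
q3 | [x]zzx   read x → write x, move →, go to q1
q1 | x[z]zx   read z → write z, move →, go to q2
q2 | xz[z]x   read z → write y, move ←, go to q3
q3 | x[z]yx   read z → write y, move ←, go to q3
q3 | [x]yyx   read x → write x, move →, go to q1
q1 | x[y]yx   read y → write _, move ·, go to q1
q1 | x[_]yx   read _ → write z, move ←, go to q0
q0 | [x]zyx   read x → write x, move ·, go to q3
q3 | [x]zyx   read x → write x, move →, go to q1
q1 | x[z]yx   read z → write z, move →, go to q2
q2 | xz[y]x   read y → write _, move ←, go to q3
q3 | x[z]_x   read z → write y, move ←, go to q3
q3 | [x]y_x   read x → write x, move →, go to q1
q1 | x[y]_x   read y → write _, move ·, go to q1
q1 | x[_]_x   read _ → write z, move ←, go to q0
q0 | [x]z_x   read x → write x, move ·, go to q3
q3 | [x]z_x   read x → write x, move →, go to q1
q1 | x[z]_x   read z → write z, move →, go to q2
q2 | xz[_]x   read _ → write y, move →, go to q2
q2 | xzy[x]   read x → write x, move ·, go to q2
q2 | xzy[x]   read x → write x, move ·, go to q2
q2 | xzy[x]   read x → write x, move ·, go to q2
q2 | xzy[x]   read x → write x, move ·, go to q2
q2 | xzy[x]   read x → write x, move ·, go to q2
q2 | xzy[x]   read x → write x, move ·, go to q2
q2 | xzy[x]   read x → write x, move ·, go to q2
q2 | xzy[x]   read x → write x, move ·, go to q2
q2 | xzy[x]   read x → write x, move ·, go to q2
q2 | xzy[x]   read x → write x, move ·, go to q2
q2 | xzy[x]   read x → write x, move ·, go to q2
q2 | xzy[x]   read x → write x, move ·, go to q2
q2 | xzy[x]   read x → write x, move ·, go to q2
q2 | xzy[x]
After 37 steps: state q2, head at 3, tape xzyx.

state q2, head at 3, tape xzyx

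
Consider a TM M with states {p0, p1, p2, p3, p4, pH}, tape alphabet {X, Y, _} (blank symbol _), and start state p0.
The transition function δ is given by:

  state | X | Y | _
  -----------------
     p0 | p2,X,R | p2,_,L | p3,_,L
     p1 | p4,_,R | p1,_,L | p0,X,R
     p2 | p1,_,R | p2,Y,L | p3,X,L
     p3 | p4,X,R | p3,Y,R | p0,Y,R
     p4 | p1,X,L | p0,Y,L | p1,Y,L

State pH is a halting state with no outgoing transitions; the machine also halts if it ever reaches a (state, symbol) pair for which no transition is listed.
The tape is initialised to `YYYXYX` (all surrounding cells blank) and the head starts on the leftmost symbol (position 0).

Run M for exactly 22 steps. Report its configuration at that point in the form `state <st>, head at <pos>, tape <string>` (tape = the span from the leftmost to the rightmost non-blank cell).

state=p0 head=0 tape=__[Y]YYXYX   (p0,Y)→(p2,_,L)
state=p2 head=-1 tape=_[_]_YYXYX   (p2,_)→(p3,X,L)
state=p3 head=-2 tape=[_]X_YYXYX   (p3,_)→(p0,Y,R)
state=p0 head=-1 tape=Y[X]_YYXYX   (p0,X)→(p2,X,R)
state=p2 head=0 tape=YX[_]YYXYX   (p2,_)→(p3,X,L)
state=p3 head=-1 tape=Y[X]XYYXYX   (p3,X)→(p4,X,R)
state=p4 head=0 tape=YX[X]YYXYX   (p4,X)→(p1,X,L)
state=p1 head=-1 tape=Y[X]XYYXYX   (p1,X)→(p4,_,R)
state=p4 head=0 tape=Y_[X]YYXYX   (p4,X)→(p1,X,L)
state=p1 head=-1 tape=Y[_]XYYXYX   (p1,_)→(p0,X,R)
state=p0 head=0 tape=YX[X]YYXYX   (p0,X)→(p2,X,R)
state=p2 head=1 tape=YXX[Y]YXYX   (p2,Y)→(p2,Y,L)
state=p2 head=0 tape=YX[X]YYXYX   (p2,X)→(p1,_,R)
state=p1 head=1 tape=YX_[Y]YXYX   (p1,Y)→(p1,_,L)
state=p1 head=0 tape=YX[_]_YXYX   (p1,_)→(p0,X,R)
state=p0 head=1 tape=YXX[_]YXYX   (p0,_)→(p3,_,L)
state=p3 head=0 tape=YX[X]_YXYX   (p3,X)→(p4,X,R)
state=p4 head=1 tape=YXX[_]YXYX   (p4,_)→(p1,Y,L)
state=p1 head=0 tape=YX[X]YYXYX   (p1,X)→(p4,_,R)
state=p4 head=1 tape=YX_[Y]YXYX   (p4,Y)→(p0,Y,L)
state=p0 head=0 tape=YX[_]YYXYX   (p0,_)→(p3,_,L)
state=p3 head=-1 tape=Y[X]_YYXYX   (p3,X)→(p4,X,R)
state=p4 head=0 tape=YX[_]YYXYX
After 22 steps: state p4, head at 0, tape YX_YYXYX.

state p4, head at 0, tape YX_YYXYX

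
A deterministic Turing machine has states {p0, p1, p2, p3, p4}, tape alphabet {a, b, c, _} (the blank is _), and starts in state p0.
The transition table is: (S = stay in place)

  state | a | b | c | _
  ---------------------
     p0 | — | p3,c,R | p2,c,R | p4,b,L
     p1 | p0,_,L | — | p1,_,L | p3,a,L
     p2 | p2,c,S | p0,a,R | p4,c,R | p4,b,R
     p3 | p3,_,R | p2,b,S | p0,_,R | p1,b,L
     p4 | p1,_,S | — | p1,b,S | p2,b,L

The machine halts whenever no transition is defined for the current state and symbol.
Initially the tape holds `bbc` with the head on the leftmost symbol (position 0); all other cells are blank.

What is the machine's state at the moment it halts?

state=p0 head=0 tape=[b]bc____   (p0,b)→(p3,c,R)
state=p3 head=1 tape=c[b]c____   (p3,b)→(p2,b,S)
state=p2 head=1 tape=c[b]c____   (p2,b)→(p0,a,R)
state=p0 head=2 tape=ca[c]____   (p0,c)→(p2,c,R)
state=p2 head=3 tape=cac[_]___   (p2,_)→(p4,b,R)
state=p4 head=4 tape=cacb[_]__   (p4,_)→(p2,b,L)
state=p2 head=3 tape=cac[b]b__   (p2,b)→(p0,a,R)
state=p0 head=4 tape=caca[b]__   (p0,b)→(p3,c,R)
state=p3 head=5 tape=cacac[_]_   (p3,_)→(p1,b,L)
state=p1 head=4 tape=caca[c]b_   (p1,c)→(p1,_,L)
state=p1 head=3 tape=cac[a]_b_   (p1,a)→(p0,_,L)
state=p0 head=2 tape=ca[c]__b_   (p0,c)→(p2,c,R)
state=p2 head=3 tape=cac[_]_b_   (p2,_)→(p4,b,R)
state=p4 head=4 tape=cacb[_]b_   (p4,_)→(p2,b,L)
state=p2 head=3 tape=cac[b]bb_   (p2,b)→(p0,a,R)
state=p0 head=4 tape=caca[b]b_   (p0,b)→(p3,c,R)
state=p3 head=5 tape=cacac[b]_   (p3,b)→(p2,b,S)
state=p2 head=5 tape=cacac[b]_   (p2,b)→(p0,a,R)
state=p0 head=6 tape=cacaca[_]   (p0,_)→(p4,b,L)
state=p4 head=5 tape=cacac[a]b   (p4,a)→(p1,_,S)
state=p1 head=5 tape=cacac[_]b   (p1,_)→(p3,a,L)
state=p3 head=4 tape=caca[c]ab   (p3,c)→(p0,_,R)
state=p0 head=5 tape=caca_[a]b
No transition is defined for (p0, a); M halts in state p0.

p0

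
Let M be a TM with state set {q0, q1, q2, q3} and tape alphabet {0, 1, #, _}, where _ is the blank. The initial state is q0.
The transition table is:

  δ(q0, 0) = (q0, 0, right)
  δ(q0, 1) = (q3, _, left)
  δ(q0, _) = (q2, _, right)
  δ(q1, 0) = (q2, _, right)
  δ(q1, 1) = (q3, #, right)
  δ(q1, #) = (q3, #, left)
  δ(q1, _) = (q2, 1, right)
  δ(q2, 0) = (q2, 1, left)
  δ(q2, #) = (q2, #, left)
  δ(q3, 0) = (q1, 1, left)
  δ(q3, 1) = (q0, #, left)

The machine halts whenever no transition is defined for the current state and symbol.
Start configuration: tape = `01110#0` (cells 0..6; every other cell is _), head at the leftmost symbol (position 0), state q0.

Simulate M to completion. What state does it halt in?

q2

q0 | _[0]1110#0   read 0 → write 0, move right, go to q0
q0 | _0[1]110#0   read 1 → write _, move left, go to q3
q3 | _[0]_110#0   read 0 → write 1, move left, go to q1
q1 | [_]1_110#0   read _ → write 1, move right, go to q2
q2 | 1[1]_110#0
No transition is defined for (q2, 1); M halts in state q2.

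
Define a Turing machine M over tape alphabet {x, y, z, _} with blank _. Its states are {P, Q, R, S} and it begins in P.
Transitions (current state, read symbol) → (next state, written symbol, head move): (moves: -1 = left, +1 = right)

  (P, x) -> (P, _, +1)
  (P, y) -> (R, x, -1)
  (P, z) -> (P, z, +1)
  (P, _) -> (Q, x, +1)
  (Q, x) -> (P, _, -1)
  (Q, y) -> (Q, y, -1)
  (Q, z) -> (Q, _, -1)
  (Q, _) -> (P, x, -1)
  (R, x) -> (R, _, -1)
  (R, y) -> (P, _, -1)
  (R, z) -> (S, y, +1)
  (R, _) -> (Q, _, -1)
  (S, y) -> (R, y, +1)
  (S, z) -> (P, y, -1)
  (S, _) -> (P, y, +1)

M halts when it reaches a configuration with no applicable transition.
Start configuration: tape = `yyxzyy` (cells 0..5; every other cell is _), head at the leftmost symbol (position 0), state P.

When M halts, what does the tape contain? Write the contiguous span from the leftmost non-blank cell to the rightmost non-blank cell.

yxy

P | ___[y]yxzyy   read y → write x, move -1, go to R
R | __[_]xyxzyy   read _ → write _, move -1, go to Q
Q | _[_]_xyxzyy   read _ → write x, move -1, go to P
P | [_]x_xyxzyy   read _ → write x, move +1, go to Q
Q | x[x]_xyxzyy   read x → write _, move -1, go to P
P | [x]__xyxzyy   read x → write _, move +1, go to P
P | _[_]_xyxzyy   read _ → write x, move +1, go to Q
Q | _x[_]xyxzyy   read _ → write x, move -1, go to P
P | _[x]xxyxzyy   read x → write _, move +1, go to P
P | __[x]xyxzyy   read x → write _, move +1, go to P
P | ___[x]yxzyy   read x → write _, move +1, go to P
P | ____[y]xzyy   read y → write x, move -1, go to R
R | ___[_]xxzyy   read _ → write _, move -1, go to Q
Q | __[_]_xxzyy   read _ → write x, move -1, go to P
P | _[_]x_xxzyy   read _ → write x, move +1, go to Q
Q | _x[x]_xxzyy   read x → write _, move -1, go to P
P | _[x]__xxzyy   read x → write _, move +1, go to P
P | __[_]_xxzyy   read _ → write x, move +1, go to Q
Q | __x[_]xxzyy   read _ → write x, move -1, go to P
P | __[x]xxxzyy   read x → write _, move +1, go to P
P | ___[x]xxzyy   read x → write _, move +1, go to P
P | ____[x]xzyy   read x → write _, move +1, go to P
P | _____[x]zyy   read x → write _, move +1, go to P
P | ______[z]yy   read z → write z, move +1, go to P
P | ______z[y]y   read y → write x, move -1, go to R
R | ______[z]xy   read z → write y, move +1, go to S
S | ______y[x]y
The non-blank tape span at halt is yxy.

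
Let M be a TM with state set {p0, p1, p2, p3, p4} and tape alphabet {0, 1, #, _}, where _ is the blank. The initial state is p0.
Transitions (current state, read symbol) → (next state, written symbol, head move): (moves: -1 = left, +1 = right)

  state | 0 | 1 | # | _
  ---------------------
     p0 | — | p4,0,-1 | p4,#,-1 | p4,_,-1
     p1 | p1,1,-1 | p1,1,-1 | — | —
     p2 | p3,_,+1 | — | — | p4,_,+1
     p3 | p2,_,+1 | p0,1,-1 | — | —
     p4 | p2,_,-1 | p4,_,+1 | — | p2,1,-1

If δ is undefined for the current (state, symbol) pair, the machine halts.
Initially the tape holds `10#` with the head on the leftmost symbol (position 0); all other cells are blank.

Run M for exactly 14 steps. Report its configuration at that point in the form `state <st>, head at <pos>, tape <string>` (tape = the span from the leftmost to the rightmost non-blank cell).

state p4, head at 2, tape #

p0 | __[1]0#   read 1 → write 0, move -1, go to p4
p4 | _[_]00#   read _ → write 1, move -1, go to p2
p2 | [_]100#   read _ → write _, move +1, go to p4
p4 | _[1]00#   read 1 → write _, move +1, go to p4
p4 | __[0]0#   read 0 → write _, move -1, go to p2
p2 | _[_]_0#   read _ → write _, move +1, go to p4
p4 | __[_]0#   read _ → write 1, move -1, go to p2
p2 | _[_]10#   read _ → write _, move +1, go to p4
p4 | __[1]0#   read 1 → write _, move +1, go to p4
p4 | ___[0]#   read 0 → write _, move -1, go to p2
p2 | __[_]_#   read _ → write _, move +1, go to p4
p4 | ___[_]#   read _ → write 1, move -1, go to p2
p2 | __[_]1#   read _ → write _, move +1, go to p4
p4 | ___[1]#   read 1 → write _, move +1, go to p4
p4 | ____[#]
After 14 steps: state p4, head at 2, tape #.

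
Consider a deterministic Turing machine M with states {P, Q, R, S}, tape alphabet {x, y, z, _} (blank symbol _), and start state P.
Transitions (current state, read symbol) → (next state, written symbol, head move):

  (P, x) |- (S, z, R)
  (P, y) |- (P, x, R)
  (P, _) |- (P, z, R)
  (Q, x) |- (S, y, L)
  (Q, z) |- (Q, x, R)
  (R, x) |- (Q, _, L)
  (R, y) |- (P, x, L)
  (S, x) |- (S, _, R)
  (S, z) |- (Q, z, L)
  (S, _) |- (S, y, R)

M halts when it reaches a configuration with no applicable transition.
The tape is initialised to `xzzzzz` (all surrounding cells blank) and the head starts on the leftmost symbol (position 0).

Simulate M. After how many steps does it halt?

8

state=P head=0 tape=[x]zzzzz_   (P,x)→(S,z,R)
state=S head=1 tape=z[z]zzzz_   (S,z)→(Q,z,L)
state=Q head=0 tape=[z]zzzzz_   (Q,z)→(Q,x,R)
state=Q head=1 tape=x[z]zzzz_   (Q,z)→(Q,x,R)
state=Q head=2 tape=xx[z]zzz_   (Q,z)→(Q,x,R)
state=Q head=3 tape=xxx[z]zz_   (Q,z)→(Q,x,R)
state=Q head=4 tape=xxxx[z]z_   (Q,z)→(Q,x,R)
state=Q head=5 tape=xxxxx[z]_   (Q,z)→(Q,x,R)
state=Q head=6 tape=xxxxxx[_]
M halts after 8 transitions.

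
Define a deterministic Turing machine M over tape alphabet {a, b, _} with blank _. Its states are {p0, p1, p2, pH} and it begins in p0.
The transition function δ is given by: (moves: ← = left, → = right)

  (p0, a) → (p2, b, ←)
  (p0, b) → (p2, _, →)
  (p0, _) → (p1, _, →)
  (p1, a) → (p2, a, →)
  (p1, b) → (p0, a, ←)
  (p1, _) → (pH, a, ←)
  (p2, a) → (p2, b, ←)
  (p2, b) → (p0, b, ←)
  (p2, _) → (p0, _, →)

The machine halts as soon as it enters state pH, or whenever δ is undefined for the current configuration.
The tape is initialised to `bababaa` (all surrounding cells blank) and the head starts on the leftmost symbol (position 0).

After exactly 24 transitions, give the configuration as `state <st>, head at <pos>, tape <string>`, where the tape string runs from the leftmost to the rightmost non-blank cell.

p0 | [b]ababaa   read b → write _, move →, go to p2
p2 | _[a]babaa   read a → write b, move ←, go to p2
p2 | [_]bbabaa   read _ → write _, move →, go to p0
p0 | _[b]babaa   read b → write _, move →, go to p2
p2 | __[b]abaa   read b → write b, move ←, go to p0
p0 | _[_]babaa   read _ → write _, move →, go to p1
p1 | __[b]abaa   read b → write a, move ←, go to p0
p0 | _[_]aabaa   read _ → write _, move →, go to p1
p1 | __[a]abaa   read a → write a, move →, go to p2
p2 | __a[a]baa   read a → write b, move ←, go to p2
p2 | __[a]bbaa   read a → write b, move ←, go to p2
p2 | _[_]bbbaa   read _ → write _, move →, go to p0
p0 | __[b]bbaa   read b → write _, move →, go to p2
p2 | ___[b]baa   read b → write b, move ←, go to p0
p0 | __[_]bbaa   read _ → write _, move →, go to p1
p1 | ___[b]baa   read b → write a, move ←, go to p0
p0 | __[_]abaa   read _ → write _, move →, go to p1
p1 | ___[a]baa   read a → write a, move →, go to p2
p2 | ___a[b]aa   read b → write b, move ←, go to p0
p0 | ___[a]baa   read a → write b, move ←, go to p2
p2 | __[_]bbaa   read _ → write _, move →, go to p0
p0 | ___[b]baa   read b → write _, move →, go to p2
p2 | ____[b]aa   read b → write b, move ←, go to p0
p0 | ___[_]baa   read _ → write _, move →, go to p1
p1 | ____[b]aa
After 24 steps: state p1, head at 4, tape baa.

state p1, head at 4, tape baa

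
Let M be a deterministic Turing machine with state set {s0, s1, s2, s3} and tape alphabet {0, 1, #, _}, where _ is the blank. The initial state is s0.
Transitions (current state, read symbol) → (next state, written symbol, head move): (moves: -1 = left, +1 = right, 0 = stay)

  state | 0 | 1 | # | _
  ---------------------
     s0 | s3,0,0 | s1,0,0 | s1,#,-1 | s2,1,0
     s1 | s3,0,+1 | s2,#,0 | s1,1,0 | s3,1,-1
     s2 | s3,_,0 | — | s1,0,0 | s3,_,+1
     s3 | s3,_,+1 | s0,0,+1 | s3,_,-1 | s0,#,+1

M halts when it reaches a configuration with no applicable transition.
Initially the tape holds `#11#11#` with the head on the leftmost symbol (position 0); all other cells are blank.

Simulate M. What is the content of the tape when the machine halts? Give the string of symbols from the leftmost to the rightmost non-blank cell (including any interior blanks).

#_#0_#0_#1

state=s0 head=0 tape=__[#]11#11#_   (s0,#)→(s1,#,-1)
state=s1 head=-1 tape=_[_]#11#11#_   (s1,_)→(s3,1,-1)
state=s3 head=-2 tape=[_]1#11#11#_   (s3,_)→(s0,#,+1)
state=s0 head=-1 tape=#[1]#11#11#_   (s0,1)→(s1,0,0)
state=s1 head=-1 tape=#[0]#11#11#_   (s1,0)→(s3,0,+1)
state=s3 head=0 tape=#0[#]11#11#_   (s3,#)→(s3,_,-1)
state=s3 head=-1 tape=#[0]_11#11#_   (s3,0)→(s3,_,+1)
state=s3 head=0 tape=#_[_]11#11#_   (s3,_)→(s0,#,+1)
state=s0 head=1 tape=#_#[1]1#11#_   (s0,1)→(s1,0,0)
state=s1 head=1 tape=#_#[0]1#11#_   (s1,0)→(s3,0,+1)
state=s3 head=2 tape=#_#0[1]#11#_   (s3,1)→(s0,0,+1)
state=s0 head=3 tape=#_#00[#]11#_   (s0,#)→(s1,#,-1)
state=s1 head=2 tape=#_#0[0]#11#_   (s1,0)→(s3,0,+1)
state=s3 head=3 tape=#_#00[#]11#_   (s3,#)→(s3,_,-1)
state=s3 head=2 tape=#_#0[0]_11#_   (s3,0)→(s3,_,+1)
state=s3 head=3 tape=#_#0_[_]11#_   (s3,_)→(s0,#,+1)
state=s0 head=4 tape=#_#0_#[1]1#_   (s0,1)→(s1,0,0)
state=s1 head=4 tape=#_#0_#[0]1#_   (s1,0)→(s3,0,+1)
state=s3 head=5 tape=#_#0_#0[1]#_   (s3,1)→(s0,0,+1)
state=s0 head=6 tape=#_#0_#00[#]_   (s0,#)→(s1,#,-1)
state=s1 head=5 tape=#_#0_#0[0]#_   (s1,0)→(s3,0,+1)
state=s3 head=6 tape=#_#0_#00[#]_   (s3,#)→(s3,_,-1)
state=s3 head=5 tape=#_#0_#0[0]__   (s3,0)→(s3,_,+1)
state=s3 head=6 tape=#_#0_#0_[_]_   (s3,_)→(s0,#,+1)
state=s0 head=7 tape=#_#0_#0_#[_]   (s0,_)→(s2,1,0)
state=s2 head=7 tape=#_#0_#0_#[1]
The non-blank tape span at halt is #_#0_#0_#1.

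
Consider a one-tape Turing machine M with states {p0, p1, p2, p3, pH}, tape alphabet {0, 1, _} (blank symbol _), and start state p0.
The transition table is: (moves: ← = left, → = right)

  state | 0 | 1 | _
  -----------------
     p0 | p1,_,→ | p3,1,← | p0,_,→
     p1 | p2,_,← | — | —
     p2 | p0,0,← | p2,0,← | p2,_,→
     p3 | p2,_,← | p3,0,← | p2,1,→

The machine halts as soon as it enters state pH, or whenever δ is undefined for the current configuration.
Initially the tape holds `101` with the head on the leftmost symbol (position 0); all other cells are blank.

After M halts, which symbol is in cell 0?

_

state=p0 head=0 tape=__[1]01   (p0,1)→(p3,1,←)
state=p3 head=-1 tape=_[_]101   (p3,_)→(p2,1,→)
state=p2 head=0 tape=_1[1]01   (p2,1)→(p2,0,←)
state=p2 head=-1 tape=_[1]001   (p2,1)→(p2,0,←)
state=p2 head=-2 tape=[_]0001   (p2,_)→(p2,_,→)
state=p2 head=-1 tape=_[0]001   (p2,0)→(p0,0,←)
state=p0 head=-2 tape=[_]0001   (p0,_)→(p0,_,→)
state=p0 head=-1 tape=_[0]001   (p0,0)→(p1,_,→)
state=p1 head=0 tape=__[0]01   (p1,0)→(p2,_,←)
state=p2 head=-1 tape=_[_]_01   (p2,_)→(p2,_,→)
state=p2 head=0 tape=__[_]01   (p2,_)→(p2,_,→)
state=p2 head=1 tape=___[0]1   (p2,0)→(p0,0,←)
state=p0 head=0 tape=__[_]01   (p0,_)→(p0,_,→)
state=p0 head=1 tape=___[0]1   (p0,0)→(p1,_,→)
state=p1 head=2 tape=____[1]
Cell 0 holds _ when M halts.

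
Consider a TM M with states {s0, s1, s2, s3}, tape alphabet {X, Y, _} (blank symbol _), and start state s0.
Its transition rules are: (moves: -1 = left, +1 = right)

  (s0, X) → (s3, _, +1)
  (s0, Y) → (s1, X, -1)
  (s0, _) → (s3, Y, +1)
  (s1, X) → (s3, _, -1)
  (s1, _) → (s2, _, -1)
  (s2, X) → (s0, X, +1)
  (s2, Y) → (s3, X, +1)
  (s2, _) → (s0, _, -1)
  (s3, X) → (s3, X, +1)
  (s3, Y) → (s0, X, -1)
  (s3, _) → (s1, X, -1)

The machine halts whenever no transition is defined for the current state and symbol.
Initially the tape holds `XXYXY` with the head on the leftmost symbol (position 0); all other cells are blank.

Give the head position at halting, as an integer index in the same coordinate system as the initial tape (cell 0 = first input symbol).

s0 | __[X]XYXY_   read X → write _, move +1, go to s3
s3 | ___[X]YXY_   read X → write X, move +1, go to s3
s3 | ___X[Y]XY_   read Y → write X, move -1, go to s0
s0 | ___[X]XXY_   read X → write _, move +1, go to s3
s3 | ____[X]XY_   read X → write X, move +1, go to s3
s3 | ____X[X]Y_   read X → write X, move +1, go to s3
s3 | ____XX[Y]_   read Y → write X, move -1, go to s0
s0 | ____X[X]X_   read X → write _, move +1, go to s3
s3 | ____X_[X]_   read X → write X, move +1, go to s3
s3 | ____X_X[_]   read _ → write X, move -1, go to s1
s1 | ____X_[X]X   read X → write _, move -1, go to s3
s3 | ____X[_]_X   read _ → write X, move -1, go to s1
s1 | ____[X]X_X   read X → write _, move -1, go to s3
s3 | ___[_]_X_X   read _ → write X, move -1, go to s1
s1 | __[_]X_X_X   read _ → write _, move -1, go to s2
s2 | _[_]_X_X_X   read _ → write _, move -1, go to s0
s0 | [_]__X_X_X   read _ → write Y, move +1, go to s3
s3 | Y[_]_X_X_X   read _ → write X, move -1, go to s1
s1 | [Y]X_X_X_X
At halt the head is at cell -2.

-2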